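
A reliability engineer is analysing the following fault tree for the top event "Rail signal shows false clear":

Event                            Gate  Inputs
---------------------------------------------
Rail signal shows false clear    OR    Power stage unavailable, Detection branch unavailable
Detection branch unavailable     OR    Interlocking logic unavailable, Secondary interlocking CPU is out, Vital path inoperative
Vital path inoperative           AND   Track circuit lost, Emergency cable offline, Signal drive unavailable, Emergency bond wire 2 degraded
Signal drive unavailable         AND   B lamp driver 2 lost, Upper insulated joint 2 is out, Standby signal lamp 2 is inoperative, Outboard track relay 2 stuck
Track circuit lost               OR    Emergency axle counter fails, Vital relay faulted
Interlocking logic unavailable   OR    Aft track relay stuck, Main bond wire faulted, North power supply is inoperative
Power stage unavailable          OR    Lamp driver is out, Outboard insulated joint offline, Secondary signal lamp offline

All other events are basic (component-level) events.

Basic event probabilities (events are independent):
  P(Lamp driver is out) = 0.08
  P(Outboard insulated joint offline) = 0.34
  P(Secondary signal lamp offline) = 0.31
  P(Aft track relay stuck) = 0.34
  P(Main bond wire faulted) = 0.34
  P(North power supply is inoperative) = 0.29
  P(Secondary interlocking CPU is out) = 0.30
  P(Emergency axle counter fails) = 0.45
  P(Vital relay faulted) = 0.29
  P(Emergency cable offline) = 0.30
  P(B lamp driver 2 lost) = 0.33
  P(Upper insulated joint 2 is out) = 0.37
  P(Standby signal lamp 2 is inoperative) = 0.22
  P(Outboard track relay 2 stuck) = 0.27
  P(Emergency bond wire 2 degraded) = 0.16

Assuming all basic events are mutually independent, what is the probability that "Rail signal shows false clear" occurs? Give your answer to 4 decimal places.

0.9093

P(Power stage unavailable) [OR] = 1 − (1−0.08) × (1−0.34) × (1−0.31) = 0.581032
P(Interlocking logic unavailable) [OR] = 1 − (1−0.34) × (1−0.34) × (1−0.29) = 0.690724
P(Track circuit lost) [OR] = 1 − (1−0.45) × (1−0.29) = 0.609500
P(Signal drive unavailable) [AND] = 0.33 × 0.37 × 0.22 × 0.27 = 0.007253
P(Vital path inoperative) [AND] = 0.609500 × 0.30 × 0.007253 × 0.16 = 0.000212
P(Detection branch unavailable) [OR] = 1 − (1−0.690724) × (1−0.30) × (1−0.000212) = 0.783553
P(Rail signal shows false clear) [OR] = 1 − (1−0.581032) × (1−0.783553) = 0.909316
Rounded to 4 decimal places: P(Rail signal shows false clear) ≈ 0.9093.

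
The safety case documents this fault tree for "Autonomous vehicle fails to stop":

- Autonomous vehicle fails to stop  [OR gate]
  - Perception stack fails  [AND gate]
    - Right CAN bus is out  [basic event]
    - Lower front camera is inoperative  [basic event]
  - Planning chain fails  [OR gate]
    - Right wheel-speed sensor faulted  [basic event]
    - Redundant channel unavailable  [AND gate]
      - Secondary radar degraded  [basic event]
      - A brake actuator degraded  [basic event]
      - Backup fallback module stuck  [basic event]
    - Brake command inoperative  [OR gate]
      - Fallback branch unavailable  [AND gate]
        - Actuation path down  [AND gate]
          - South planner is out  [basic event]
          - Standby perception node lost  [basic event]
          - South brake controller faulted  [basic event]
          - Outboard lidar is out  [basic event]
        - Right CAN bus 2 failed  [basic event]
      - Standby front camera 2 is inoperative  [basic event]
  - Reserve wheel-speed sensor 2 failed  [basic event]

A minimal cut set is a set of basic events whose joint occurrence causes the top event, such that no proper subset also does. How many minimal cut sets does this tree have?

6

Perception stack fails [AND]: one cut set from each child combined → 1 × 1 = 1 cut set(s).
Redundant channel unavailable [AND]: one cut set from each child combined → 1 × 1 × 1 = 1 cut set(s).
Actuation path down [AND]: one cut set from each child combined → 1 × 1 × 1 × 1 = 1 cut set(s).
Fallback branch unavailable [AND]: one cut set from each child combined → 1 × 1 = 1 cut set(s).
Brake command inoperative [OR]: union of children's cut sets → 2 cut set(s).
Planning chain fails [OR]: union of children's cut sets → 4 cut set(s).
Autonomous vehicle fails to stop [OR]: union of children's cut sets → 6 cut set(s).
Minimal cut sets: {Lower front camera is inoperative, Right CAN bus is out}; {Right wheel-speed sensor faulted}; {A brake actuator degraded, Backup fallback module stuck, Secondary radar degraded}; {Outboard lidar is out, Right CAN bus 2 failed, South brake controller faulted, South planner is out, Standby perception node lost}; {Standby front camera 2 is inoperative}; {Reserve wheel-speed sensor 2 failed}.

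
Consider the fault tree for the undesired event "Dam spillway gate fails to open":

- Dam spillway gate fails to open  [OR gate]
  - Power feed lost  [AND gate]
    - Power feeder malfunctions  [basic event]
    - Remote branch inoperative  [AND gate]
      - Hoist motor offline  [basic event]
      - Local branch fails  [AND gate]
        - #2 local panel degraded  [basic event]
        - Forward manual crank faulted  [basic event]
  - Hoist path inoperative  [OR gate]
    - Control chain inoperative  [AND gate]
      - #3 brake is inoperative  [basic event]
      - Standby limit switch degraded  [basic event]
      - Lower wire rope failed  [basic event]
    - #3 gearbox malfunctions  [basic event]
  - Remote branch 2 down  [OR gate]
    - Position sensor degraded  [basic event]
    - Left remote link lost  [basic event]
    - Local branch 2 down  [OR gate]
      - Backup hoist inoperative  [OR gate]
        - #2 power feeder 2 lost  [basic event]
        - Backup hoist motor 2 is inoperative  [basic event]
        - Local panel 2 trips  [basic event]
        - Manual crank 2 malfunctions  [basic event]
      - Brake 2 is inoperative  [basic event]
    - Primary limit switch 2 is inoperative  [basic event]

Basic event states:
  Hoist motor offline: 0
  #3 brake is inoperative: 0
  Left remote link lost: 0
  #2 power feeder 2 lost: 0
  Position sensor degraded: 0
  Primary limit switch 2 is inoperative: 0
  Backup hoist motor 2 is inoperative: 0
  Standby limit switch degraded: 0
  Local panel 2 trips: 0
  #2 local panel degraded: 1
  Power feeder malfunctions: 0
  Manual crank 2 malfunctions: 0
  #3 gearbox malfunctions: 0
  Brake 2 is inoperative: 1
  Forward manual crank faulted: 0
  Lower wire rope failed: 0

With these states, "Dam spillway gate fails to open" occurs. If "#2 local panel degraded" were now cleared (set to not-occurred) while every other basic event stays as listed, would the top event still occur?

Yes

Counterfactual: set "#2 local panel degraded" to not occurred.
Local branch fails [AND]: #2 local panel degraded=not, Forward manual crank faulted=not → not all inputs occur → does not occur.
Remote branch inoperative [AND]: Hoist motor offline=not, Local branch fails=not → not all inputs occur → does not occur.
Power feed lost [AND]: Power feeder malfunctions=not, Remote branch inoperative=not → not all inputs occur → does not occur.
Control chain inoperative [AND]: #3 brake is inoperative=not, Standby limit switch degraded=not, Lower wire rope failed=not → not all inputs occur → does not occur.
Hoist path inoperative [OR]: Control chain inoperative=not, #3 gearbox malfunctions=not → no input occurs → does not occur.
Backup hoist inoperative [OR]: #2 power feeder 2 lost=not, Backup hoist motor 2 is inoperative=not, Local panel 2 trips=not, Manual crank 2 malfunctions=not → no input occurs → does not occur.
Local branch 2 down [OR]: Backup hoist inoperative=not, Brake 2 is inoperative=occurs → at least one input occurs → occurs.
Remote branch 2 down [OR]: Position sensor degraded=not, Left remote link lost=not, Local branch 2 down=occurs, Primary limit switch 2 is inoperative=not → at least one input occurs → occurs.
Dam spillway gate fails to open [OR]: Power feed lost=not, Hoist path inoperative=not, Remote branch 2 down=occurs → at least one input occurs → occurs.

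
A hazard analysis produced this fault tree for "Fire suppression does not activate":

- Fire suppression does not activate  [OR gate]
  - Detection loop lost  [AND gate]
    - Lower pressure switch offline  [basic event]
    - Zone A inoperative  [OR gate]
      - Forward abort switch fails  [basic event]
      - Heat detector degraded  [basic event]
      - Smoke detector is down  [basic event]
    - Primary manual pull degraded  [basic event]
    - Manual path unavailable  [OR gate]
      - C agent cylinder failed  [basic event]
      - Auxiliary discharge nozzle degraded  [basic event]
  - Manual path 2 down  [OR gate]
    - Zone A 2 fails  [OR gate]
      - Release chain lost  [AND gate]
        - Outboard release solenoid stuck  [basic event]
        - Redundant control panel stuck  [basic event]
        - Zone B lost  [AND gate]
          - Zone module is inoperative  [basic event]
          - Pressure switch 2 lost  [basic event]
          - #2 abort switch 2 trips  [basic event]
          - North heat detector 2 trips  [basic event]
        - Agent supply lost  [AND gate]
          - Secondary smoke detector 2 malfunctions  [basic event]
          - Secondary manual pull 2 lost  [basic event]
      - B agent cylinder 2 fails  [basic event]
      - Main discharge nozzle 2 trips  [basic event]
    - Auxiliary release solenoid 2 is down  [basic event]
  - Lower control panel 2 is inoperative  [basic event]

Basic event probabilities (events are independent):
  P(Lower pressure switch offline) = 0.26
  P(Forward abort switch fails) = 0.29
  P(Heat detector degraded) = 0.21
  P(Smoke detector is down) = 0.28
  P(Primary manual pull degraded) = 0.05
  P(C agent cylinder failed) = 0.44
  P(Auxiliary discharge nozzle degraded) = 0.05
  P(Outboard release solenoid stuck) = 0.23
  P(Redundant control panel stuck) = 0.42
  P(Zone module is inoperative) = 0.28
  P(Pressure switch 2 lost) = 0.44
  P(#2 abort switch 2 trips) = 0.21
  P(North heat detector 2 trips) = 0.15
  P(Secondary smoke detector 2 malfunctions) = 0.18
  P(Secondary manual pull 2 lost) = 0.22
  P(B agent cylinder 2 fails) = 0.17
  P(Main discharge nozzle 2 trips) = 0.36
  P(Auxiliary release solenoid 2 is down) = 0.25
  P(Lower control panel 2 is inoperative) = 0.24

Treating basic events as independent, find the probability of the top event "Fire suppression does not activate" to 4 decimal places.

P(Zone A inoperative) [OR] = 1 − (1−0.29) × (1−0.21) × (1−0.28) = 0.596152
P(Manual path unavailable) [OR] = 1 − (1−0.44) × (1−0.05) = 0.468000
P(Detection loop lost) [AND] = 0.26 × 0.596152 × 0.05 × 0.468000 = 0.003627
P(Zone B lost) [AND] = 0.28 × 0.44 × 0.21 × 0.15 = 0.003881
P(Agent supply lost) [AND] = 0.18 × 0.22 = 0.039600
P(Release chain lost) [AND] = 0.23 × 0.42 × 0.003881 × 0.039600 = 0.000015
P(Zone A 2 fails) [OR] = 1 − (1−0.000015) × (1−0.17) × (1−0.36) = 0.468808
P(Manual path 2 down) [OR] = 1 − (1−0.468808) × (1−0.25) = 0.601606
P(Fire suppression does not activate) [OR] = 1 − (1−0.003627) × (1−0.601606) × (1−0.24) = 0.698319
Rounded to 4 decimal places: P(Fire suppression does not activate) ≈ 0.6983.

0.6983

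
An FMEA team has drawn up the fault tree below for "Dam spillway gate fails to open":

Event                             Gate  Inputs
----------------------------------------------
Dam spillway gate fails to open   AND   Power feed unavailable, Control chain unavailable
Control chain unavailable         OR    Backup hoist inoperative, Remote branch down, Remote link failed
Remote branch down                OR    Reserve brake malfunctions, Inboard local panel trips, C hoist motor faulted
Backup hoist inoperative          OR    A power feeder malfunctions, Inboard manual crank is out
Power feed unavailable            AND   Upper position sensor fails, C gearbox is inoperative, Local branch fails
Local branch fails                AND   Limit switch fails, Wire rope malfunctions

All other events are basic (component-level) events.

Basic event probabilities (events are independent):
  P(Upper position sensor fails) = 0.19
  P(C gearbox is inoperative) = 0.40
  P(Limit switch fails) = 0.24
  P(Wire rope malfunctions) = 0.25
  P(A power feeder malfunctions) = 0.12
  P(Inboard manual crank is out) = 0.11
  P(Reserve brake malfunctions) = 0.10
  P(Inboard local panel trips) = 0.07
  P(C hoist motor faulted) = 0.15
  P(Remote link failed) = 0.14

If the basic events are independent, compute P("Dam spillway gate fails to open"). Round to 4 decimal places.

P(Local branch fails) [AND] = 0.24 × 0.25 = 0.060000
P(Power feed unavailable) [AND] = 0.19 × 0.40 × 0.060000 = 0.004560
P(Backup hoist inoperative) [OR] = 1 − (1−0.12) × (1−0.11) = 0.216800
P(Remote branch down) [OR] = 1 − (1−0.10) × (1−0.07) × (1−0.15) = 0.288550
P(Control chain unavailable) [OR] = 1 − (1−0.216800) × (1−0.288550) × (1−0.14) = 0.520801
P(Dam spillway gate fails to open) [AND] = 0.004560 × 0.520801 = 0.002375
Rounded to 4 decimal places: P(Dam spillway gate fails to open) ≈ 0.0024.

0.0024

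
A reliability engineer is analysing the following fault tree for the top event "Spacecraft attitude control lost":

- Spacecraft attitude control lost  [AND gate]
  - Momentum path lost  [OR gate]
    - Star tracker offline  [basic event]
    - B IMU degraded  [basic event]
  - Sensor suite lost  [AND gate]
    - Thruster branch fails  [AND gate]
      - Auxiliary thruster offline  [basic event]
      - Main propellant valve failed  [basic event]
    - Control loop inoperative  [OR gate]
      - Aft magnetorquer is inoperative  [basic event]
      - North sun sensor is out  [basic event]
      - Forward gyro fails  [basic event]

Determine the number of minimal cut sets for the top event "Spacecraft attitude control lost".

Momentum path lost [OR]: union of children's cut sets → 2 cut set(s).
Thruster branch fails [AND]: one cut set from each child combined → 1 × 1 = 1 cut set(s).
Control loop inoperative [OR]: union of children's cut sets → 3 cut set(s).
Sensor suite lost [AND]: one cut set from each child combined → 1 × 3 = 3 cut set(s).
Spacecraft attitude control lost [AND]: one cut set from each child combined → 2 × 3 = 6 cut set(s).
Minimal cut sets: {Aft magnetorquer is inoperative, Auxiliary thruster offline, Main propellant valve failed, Star tracker offline}; {Auxiliary thruster offline, Main propellant valve failed, North sun sensor is out, Star tracker offline}; {Auxiliary thruster offline, Forward gyro fails, Main propellant valve failed, Star tracker offline}; {Aft magnetorquer is inoperative, Auxiliary thruster offline, B IMU degraded, Main propellant valve failed}; {Auxiliary thruster offline, B IMU degraded, Main propellant valve failed, North sun sensor is out}; {Auxiliary thruster offline, B IMU degraded, Forward gyro fails, Main propellant valve failed}.

6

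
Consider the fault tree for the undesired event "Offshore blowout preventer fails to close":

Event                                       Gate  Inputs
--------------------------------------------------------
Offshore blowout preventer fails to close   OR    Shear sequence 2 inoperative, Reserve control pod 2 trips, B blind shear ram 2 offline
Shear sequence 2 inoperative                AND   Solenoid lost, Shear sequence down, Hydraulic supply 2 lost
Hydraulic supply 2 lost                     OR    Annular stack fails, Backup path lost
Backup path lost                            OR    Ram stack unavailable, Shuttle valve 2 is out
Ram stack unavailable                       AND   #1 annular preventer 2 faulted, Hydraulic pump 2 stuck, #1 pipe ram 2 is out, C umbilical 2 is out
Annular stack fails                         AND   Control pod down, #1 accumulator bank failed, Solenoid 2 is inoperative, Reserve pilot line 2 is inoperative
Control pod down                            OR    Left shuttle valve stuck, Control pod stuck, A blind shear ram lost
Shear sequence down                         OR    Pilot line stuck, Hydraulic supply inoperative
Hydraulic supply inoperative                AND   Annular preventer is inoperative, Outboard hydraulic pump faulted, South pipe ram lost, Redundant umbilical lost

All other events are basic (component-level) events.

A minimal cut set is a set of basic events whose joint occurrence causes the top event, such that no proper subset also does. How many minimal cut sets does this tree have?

12

Hydraulic supply inoperative [AND]: one cut set from each child combined → 1 × 1 × 1 × 1 = 1 cut set(s).
Shear sequence down [OR]: union of children's cut sets → 2 cut set(s).
Control pod down [OR]: union of children's cut sets → 3 cut set(s).
Annular stack fails [AND]: one cut set from each child combined → 3 × 1 × 1 × 1 = 3 cut set(s).
Ram stack unavailable [AND]: one cut set from each child combined → 1 × 1 × 1 × 1 = 1 cut set(s).
Backup path lost [OR]: union of children's cut sets → 2 cut set(s).
Hydraulic supply 2 lost [OR]: union of children's cut sets → 5 cut set(s).
Shear sequence 2 inoperative [AND]: one cut set from each child combined → 1 × 2 × 5 = 10 cut set(s).
Offshore blowout preventer fails to close [OR]: union of children's cut sets → 12 cut set(s).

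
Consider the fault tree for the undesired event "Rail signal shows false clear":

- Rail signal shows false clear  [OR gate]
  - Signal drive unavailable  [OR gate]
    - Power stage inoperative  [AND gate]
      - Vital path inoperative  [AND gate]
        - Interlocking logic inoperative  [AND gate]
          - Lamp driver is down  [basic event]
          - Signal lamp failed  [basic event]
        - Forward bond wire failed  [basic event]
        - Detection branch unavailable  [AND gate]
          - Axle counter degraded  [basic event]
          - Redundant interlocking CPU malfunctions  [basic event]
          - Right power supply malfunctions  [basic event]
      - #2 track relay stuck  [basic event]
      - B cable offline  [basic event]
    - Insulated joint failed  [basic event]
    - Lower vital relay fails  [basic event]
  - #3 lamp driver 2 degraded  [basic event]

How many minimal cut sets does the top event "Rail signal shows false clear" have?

Interlocking logic inoperative [AND]: one cut set from each child combined → 1 × 1 = 1 cut set(s).
Detection branch unavailable [AND]: one cut set from each child combined → 1 × 1 × 1 = 1 cut set(s).
Vital path inoperative [AND]: one cut set from each child combined → 1 × 1 × 1 = 1 cut set(s).
Power stage inoperative [AND]: one cut set from each child combined → 1 × 1 × 1 = 1 cut set(s).
Signal drive unavailable [OR]: union of children's cut sets → 3 cut set(s).
Rail signal shows false clear [OR]: union of children's cut sets → 4 cut set(s).
Minimal cut sets: {#2 track relay stuck, Axle counter degraded, B cable offline, Forward bond wire failed, Lamp driver is down, Redundant interlocking CPU malfunctions, Right power supply malfunctions, Signal lamp failed}; {Insulated joint failed}; {Lower vital relay fails}; {#3 lamp driver 2 degraded}.

4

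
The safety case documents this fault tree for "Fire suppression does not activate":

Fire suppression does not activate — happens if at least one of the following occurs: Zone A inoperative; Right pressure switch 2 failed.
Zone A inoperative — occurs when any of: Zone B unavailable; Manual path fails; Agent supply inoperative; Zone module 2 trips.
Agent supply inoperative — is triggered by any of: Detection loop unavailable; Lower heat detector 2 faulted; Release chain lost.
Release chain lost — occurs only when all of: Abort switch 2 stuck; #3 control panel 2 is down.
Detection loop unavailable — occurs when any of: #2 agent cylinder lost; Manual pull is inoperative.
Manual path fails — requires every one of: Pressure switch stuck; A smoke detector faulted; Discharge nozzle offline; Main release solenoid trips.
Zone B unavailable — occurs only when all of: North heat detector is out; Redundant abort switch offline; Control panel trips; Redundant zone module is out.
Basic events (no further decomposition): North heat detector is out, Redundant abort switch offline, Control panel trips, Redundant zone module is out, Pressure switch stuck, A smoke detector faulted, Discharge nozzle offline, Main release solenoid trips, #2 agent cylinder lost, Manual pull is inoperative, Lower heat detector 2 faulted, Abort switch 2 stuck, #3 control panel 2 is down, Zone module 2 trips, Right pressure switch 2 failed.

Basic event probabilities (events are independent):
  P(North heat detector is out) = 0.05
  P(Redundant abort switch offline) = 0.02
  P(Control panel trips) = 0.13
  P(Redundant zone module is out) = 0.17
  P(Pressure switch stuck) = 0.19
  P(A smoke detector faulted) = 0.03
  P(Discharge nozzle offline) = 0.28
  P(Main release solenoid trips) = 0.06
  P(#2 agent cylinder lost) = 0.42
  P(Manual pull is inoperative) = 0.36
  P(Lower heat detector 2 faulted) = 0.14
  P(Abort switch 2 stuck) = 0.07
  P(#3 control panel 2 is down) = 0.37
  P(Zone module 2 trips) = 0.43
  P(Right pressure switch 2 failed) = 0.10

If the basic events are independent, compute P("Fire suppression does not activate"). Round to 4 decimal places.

0.8405

P(Zone B unavailable) [AND] = 0.05 × 0.02 × 0.13 × 0.17 = 0.000022
P(Manual path fails) [AND] = 0.19 × 0.03 × 0.28 × 0.06 = 0.000096
P(Detection loop unavailable) [OR] = 1 − (1−0.42) × (1−0.36) = 0.628800
P(Release chain lost) [AND] = 0.07 × 0.37 = 0.025900
P(Agent supply inoperative) [OR] = 1 − (1−0.628800) × (1−0.14) × (1−0.025900) = 0.689036
P(Zone A inoperative) [OR] = 1 − (1−0.000022) × (1−0.000096) × (1−0.689036) × (1−0.43) = 0.822771
P(Fire suppression does not activate) [OR] = 1 − (1−0.822771) × (1−0.10) = 0.840494
Rounded to 4 decimal places: P(Fire suppression does not activate) ≈ 0.8405.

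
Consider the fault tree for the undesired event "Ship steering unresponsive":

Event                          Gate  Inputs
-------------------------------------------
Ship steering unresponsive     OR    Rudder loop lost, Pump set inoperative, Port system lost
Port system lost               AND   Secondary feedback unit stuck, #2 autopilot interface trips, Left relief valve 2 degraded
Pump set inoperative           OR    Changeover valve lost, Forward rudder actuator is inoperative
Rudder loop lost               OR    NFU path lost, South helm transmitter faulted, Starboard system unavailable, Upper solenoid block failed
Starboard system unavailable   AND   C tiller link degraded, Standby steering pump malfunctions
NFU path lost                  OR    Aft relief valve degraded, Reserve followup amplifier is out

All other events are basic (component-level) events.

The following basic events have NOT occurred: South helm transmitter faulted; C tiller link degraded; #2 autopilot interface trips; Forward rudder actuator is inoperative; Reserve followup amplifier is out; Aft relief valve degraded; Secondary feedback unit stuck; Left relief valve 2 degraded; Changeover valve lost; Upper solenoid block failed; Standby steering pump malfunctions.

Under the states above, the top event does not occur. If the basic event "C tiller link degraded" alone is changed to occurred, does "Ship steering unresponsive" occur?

No

Counterfactual: set "C tiller link degraded" to occurred.
NFU path lost [OR]: Aft relief valve degraded=not, Reserve followup amplifier is out=not → no input occurs → does not occur.
Starboard system unavailable [AND]: C tiller link degraded=occurs, Standby steering pump malfunctions=not → not all inputs occur → does not occur.
Rudder loop lost [OR]: NFU path lost=not, South helm transmitter faulted=not, Starboard system unavailable=not, Upper solenoid block failed=not → no input occurs → does not occur.
Pump set inoperative [OR]: Changeover valve lost=not, Forward rudder actuator is inoperative=not → no input occurs → does not occur.
Port system lost [AND]: Secondary feedback unit stuck=not, #2 autopilot interface trips=not, Left relief valve 2 degraded=not → not all inputs occur → does not occur.
Ship steering unresponsive [OR]: Rudder loop lost=not, Pump set inoperative=not, Port system lost=not → no input occurs → does not occur.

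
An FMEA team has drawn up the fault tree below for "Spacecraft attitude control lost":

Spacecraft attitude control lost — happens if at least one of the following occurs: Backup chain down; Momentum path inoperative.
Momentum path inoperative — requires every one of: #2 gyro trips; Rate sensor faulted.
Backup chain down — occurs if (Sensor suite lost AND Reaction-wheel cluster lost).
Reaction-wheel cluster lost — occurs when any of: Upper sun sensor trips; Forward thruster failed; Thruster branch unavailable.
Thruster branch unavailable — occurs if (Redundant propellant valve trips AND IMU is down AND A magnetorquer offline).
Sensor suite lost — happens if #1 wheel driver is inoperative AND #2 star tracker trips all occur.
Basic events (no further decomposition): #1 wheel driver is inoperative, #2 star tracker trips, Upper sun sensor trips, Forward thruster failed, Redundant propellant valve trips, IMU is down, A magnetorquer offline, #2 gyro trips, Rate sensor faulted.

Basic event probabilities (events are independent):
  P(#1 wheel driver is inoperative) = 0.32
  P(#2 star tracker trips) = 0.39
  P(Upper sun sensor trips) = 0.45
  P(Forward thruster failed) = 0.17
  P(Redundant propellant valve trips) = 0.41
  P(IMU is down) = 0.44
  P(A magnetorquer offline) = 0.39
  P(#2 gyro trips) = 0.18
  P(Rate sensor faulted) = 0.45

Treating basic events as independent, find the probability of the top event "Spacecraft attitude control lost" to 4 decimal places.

P(Sensor suite lost) [AND] = 0.32 × 0.39 = 0.124800
P(Thruster branch unavailable) [AND] = 0.41 × 0.44 × 0.39 = 0.070356
P(Reaction-wheel cluster lost) [OR] = 1 − (1−0.45) × (1−0.17) × (1−0.070356) = 0.575618
P(Backup chain down) [AND] = 0.124800 × 0.575618 = 0.071837
P(Momentum path inoperative) [AND] = 0.18 × 0.45 = 0.081000
P(Spacecraft attitude control lost) [OR] = 1 − (1−0.071837) × (1−0.081000) = 0.147018
Rounded to 4 decimal places: P(Spacecraft attitude control lost) ≈ 0.1470.

0.1470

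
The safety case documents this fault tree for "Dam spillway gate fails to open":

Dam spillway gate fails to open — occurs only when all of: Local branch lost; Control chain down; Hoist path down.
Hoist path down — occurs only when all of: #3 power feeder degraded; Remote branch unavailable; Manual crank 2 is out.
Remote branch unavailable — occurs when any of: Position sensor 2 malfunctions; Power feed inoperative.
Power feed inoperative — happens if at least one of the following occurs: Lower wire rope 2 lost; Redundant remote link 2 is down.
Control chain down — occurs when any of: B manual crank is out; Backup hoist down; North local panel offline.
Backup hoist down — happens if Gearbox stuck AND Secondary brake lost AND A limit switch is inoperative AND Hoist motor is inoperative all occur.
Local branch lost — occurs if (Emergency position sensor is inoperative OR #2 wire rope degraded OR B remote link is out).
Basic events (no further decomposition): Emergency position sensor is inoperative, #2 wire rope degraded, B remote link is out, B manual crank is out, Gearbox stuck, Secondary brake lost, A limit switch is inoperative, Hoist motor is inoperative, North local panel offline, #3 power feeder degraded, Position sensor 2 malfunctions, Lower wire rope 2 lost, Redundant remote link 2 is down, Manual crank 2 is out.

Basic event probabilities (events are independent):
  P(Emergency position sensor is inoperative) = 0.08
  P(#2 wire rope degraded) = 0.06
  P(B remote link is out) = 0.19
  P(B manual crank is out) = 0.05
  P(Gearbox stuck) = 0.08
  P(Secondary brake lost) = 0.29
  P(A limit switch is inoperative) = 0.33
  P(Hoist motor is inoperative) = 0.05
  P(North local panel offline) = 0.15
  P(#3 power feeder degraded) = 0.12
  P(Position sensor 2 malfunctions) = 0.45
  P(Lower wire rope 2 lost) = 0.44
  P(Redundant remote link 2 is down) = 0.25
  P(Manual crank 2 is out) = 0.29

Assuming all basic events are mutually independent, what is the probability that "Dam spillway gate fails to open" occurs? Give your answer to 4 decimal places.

0.0015

P(Local branch lost) [OR] = 1 − (1−0.08) × (1−0.06) × (1−0.19) = 0.299512
P(Backup hoist down) [AND] = 0.08 × 0.29 × 0.33 × 0.05 = 0.000383
P(Control chain down) [OR] = 1 − (1−0.05) × (1−0.000383) × (1−0.15) = 0.192809
P(Power feed inoperative) [OR] = 1 − (1−0.44) × (1−0.25) = 0.580000
P(Remote branch unavailable) [OR] = 1 − (1−0.45) × (1−0.580000) = 0.769000
P(Hoist path down) [AND] = 0.12 × 0.769000 × 0.29 = 0.026761
P(Dam spillway gate fails to open) [AND] = 0.299512 × 0.192809 × 0.026761 = 0.001545
Rounded to 4 decimal places: P(Dam spillway gate fails to open) ≈ 0.0015.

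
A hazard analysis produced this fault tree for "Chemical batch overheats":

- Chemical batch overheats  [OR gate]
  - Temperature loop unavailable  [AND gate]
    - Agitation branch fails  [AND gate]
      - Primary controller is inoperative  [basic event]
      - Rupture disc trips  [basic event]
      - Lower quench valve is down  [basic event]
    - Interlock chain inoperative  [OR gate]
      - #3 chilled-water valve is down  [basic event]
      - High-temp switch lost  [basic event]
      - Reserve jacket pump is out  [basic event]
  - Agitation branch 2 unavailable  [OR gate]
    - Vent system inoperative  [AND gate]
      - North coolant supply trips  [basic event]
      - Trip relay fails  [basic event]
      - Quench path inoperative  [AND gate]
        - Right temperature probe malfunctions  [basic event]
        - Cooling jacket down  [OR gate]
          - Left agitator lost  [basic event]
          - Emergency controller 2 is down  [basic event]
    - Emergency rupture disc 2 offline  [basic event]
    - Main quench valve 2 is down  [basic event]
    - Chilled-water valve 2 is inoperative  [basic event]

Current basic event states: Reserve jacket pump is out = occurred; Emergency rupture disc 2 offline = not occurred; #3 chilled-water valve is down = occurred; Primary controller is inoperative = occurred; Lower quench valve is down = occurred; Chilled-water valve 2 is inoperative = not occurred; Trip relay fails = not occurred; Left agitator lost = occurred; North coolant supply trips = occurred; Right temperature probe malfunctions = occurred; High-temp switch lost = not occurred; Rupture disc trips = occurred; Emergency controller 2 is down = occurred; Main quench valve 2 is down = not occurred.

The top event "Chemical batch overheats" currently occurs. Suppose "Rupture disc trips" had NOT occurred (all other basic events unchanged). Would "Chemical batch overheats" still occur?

Counterfactual: set "Rupture disc trips" to not occurred.
Agitation branch fails [AND]: Primary controller is inoperative=occurs, Rupture disc trips=not, Lower quench valve is down=occurs → not all inputs occur → does not occur.
Interlock chain inoperative [OR]: #3 chilled-water valve is down=occurs, High-temp switch lost=not, Reserve jacket pump is out=occurs → at least one input occurs → occurs.
Temperature loop unavailable [AND]: Agitation branch fails=not, Interlock chain inoperative=occurs → not all inputs occur → does not occur.
Cooling jacket down [OR]: Left agitator lost=occurs, Emergency controller 2 is down=occurs → at least one input occurs → occurs.
Quench path inoperative [AND]: Right temperature probe malfunctions=occurs, Cooling jacket down=occurs → all inputs occur → occurs.
Vent system inoperative [AND]: North coolant supply trips=occurs, Trip relay fails=not, Quench path inoperative=occurs → not all inputs occur → does not occur.
Agitation branch 2 unavailable [OR]: Vent system inoperative=not, Emergency rupture disc 2 offline=not, Main quench valve 2 is down=not, Chilled-water valve 2 is inoperative=not → no input occurs → does not occur.
Chemical batch overheats [OR]: Temperature loop unavailable=not, Agitation branch 2 unavailable=not → no input occurs → does not occur.

No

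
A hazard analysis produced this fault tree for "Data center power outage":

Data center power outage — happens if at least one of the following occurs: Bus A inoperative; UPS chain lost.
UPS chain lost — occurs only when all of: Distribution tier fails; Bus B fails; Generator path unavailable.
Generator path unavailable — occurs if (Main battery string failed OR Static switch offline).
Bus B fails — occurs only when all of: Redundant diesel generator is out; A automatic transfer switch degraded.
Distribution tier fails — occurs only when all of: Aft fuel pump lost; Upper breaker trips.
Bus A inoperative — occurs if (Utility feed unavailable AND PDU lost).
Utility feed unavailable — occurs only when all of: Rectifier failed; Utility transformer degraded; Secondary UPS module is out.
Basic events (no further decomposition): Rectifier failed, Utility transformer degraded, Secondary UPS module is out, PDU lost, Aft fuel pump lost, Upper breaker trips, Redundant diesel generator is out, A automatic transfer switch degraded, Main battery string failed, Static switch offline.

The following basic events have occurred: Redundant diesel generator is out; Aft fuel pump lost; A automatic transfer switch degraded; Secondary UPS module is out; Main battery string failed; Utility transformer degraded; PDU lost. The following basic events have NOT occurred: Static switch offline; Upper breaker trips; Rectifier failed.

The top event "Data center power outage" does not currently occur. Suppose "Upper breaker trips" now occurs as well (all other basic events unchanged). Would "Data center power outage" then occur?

Counterfactual: set "Upper breaker trips" to occurred.
Utility feed unavailable [AND]: Rectifier failed=not, Utility transformer degraded=occurs, Secondary UPS module is out=occurs → not all inputs occur → does not occur.
Bus A inoperative [AND]: Utility feed unavailable=not, PDU lost=occurs → not all inputs occur → does not occur.
Distribution tier fails [AND]: Aft fuel pump lost=occurs, Upper breaker trips=occurs → all inputs occur → occurs.
Bus B fails [AND]: Redundant diesel generator is out=occurs, A automatic transfer switch degraded=occurs → all inputs occur → occurs.
Generator path unavailable [OR]: Main battery string failed=occurs, Static switch offline=not → at least one input occurs → occurs.
UPS chain lost [AND]: Distribution tier fails=occurs, Bus B fails=occurs, Generator path unavailable=occurs → all inputs occur → occurs.
Data center power outage [OR]: Bus A inoperative=not, UPS chain lost=occurs → at least one input occurs → occurs.

Yes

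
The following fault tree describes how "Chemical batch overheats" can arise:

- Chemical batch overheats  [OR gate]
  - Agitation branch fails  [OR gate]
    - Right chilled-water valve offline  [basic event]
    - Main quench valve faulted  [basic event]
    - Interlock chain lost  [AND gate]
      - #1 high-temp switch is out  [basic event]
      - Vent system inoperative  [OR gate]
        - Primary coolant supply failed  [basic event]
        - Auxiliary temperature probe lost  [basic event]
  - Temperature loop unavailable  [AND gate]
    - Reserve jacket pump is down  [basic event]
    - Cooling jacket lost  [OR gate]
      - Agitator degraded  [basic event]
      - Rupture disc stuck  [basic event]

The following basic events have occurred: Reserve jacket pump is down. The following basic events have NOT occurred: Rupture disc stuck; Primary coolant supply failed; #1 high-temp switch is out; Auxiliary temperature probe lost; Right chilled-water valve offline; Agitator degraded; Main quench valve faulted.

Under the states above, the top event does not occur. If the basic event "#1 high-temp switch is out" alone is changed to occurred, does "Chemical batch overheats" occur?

Counterfactual: set "#1 high-temp switch is out" to occurred.
Vent system inoperative [OR]: Primary coolant supply failed=not, Auxiliary temperature probe lost=not → no input occurs → does not occur.
Interlock chain lost [AND]: #1 high-temp switch is out=occurs, Vent system inoperative=not → not all inputs occur → does not occur.
Agitation branch fails [OR]: Right chilled-water valve offline=not, Main quench valve faulted=not, Interlock chain lost=not → no input occurs → does not occur.
Cooling jacket lost [OR]: Agitator degraded=not, Rupture disc stuck=not → no input occurs → does not occur.
Temperature loop unavailable [AND]: Reserve jacket pump is down=occurs, Cooling jacket lost=not → not all inputs occur → does not occur.
Chemical batch overheats [OR]: Agitation branch fails=not, Temperature loop unavailable=not → no input occurs → does not occur.

No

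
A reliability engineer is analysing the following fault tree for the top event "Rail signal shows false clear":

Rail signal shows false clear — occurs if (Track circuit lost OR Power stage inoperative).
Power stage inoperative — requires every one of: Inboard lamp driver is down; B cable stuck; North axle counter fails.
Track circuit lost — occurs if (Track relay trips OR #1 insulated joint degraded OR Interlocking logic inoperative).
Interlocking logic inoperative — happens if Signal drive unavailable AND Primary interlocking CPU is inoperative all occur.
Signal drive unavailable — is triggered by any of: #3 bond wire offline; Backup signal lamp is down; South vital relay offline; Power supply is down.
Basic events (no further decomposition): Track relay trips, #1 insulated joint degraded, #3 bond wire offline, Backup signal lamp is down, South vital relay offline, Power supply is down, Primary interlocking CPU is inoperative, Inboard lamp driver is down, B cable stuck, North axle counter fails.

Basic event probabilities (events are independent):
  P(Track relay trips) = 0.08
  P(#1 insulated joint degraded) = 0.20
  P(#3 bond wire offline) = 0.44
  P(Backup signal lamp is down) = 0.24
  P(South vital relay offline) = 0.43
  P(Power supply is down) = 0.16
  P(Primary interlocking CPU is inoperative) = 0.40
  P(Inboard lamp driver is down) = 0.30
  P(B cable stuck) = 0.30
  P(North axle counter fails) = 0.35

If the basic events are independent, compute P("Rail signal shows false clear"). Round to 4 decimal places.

0.5142

P(Signal drive unavailable) [OR] = 1 − (1−0.44) × (1−0.24) × (1−0.43) × (1−0.16) = 0.796223
P(Interlocking logic inoperative) [AND] = 0.796223 × 0.40 = 0.318489
P(Track circuit lost) [OR] = 1 − (1−0.08) × (1−0.20) × (1−0.318489) = 0.498408
P(Power stage inoperative) [AND] = 0.30 × 0.30 × 0.35 = 0.031500
P(Rail signal shows false clear) [OR] = 1 − (1−0.498408) × (1−0.031500) = 0.514208
Rounded to 4 decimal places: P(Rail signal shows false clear) ≈ 0.5142.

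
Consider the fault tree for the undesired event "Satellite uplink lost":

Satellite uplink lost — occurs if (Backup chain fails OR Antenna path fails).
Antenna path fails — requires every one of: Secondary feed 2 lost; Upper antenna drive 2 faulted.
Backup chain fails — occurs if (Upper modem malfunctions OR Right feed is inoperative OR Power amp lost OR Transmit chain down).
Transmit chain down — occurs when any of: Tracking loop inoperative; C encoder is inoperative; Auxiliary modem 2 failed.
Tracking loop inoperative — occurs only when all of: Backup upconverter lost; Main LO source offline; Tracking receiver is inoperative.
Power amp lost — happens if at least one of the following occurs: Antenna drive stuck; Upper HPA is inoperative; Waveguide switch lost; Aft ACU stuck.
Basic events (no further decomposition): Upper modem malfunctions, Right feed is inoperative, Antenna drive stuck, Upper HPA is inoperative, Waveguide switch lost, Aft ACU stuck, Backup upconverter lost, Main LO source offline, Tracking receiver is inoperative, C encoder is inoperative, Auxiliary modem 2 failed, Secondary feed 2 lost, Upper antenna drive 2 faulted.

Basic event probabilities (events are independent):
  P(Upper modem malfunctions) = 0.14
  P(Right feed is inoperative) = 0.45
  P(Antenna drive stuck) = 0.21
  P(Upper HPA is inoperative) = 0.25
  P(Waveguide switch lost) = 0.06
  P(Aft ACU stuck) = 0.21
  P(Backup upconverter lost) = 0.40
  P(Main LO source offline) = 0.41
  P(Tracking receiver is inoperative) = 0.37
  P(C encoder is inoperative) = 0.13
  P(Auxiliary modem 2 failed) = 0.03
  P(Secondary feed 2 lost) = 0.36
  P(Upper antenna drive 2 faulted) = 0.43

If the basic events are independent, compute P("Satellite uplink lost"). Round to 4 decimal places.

P(Power amp lost) [OR] = 1 − (1−0.21) × (1−0.25) × (1−0.06) × (1−0.21) = 0.560010
P(Tracking loop inoperative) [AND] = 0.40 × 0.41 × 0.37 = 0.060680
P(Transmit chain down) [OR] = 1 − (1−0.060680) × (1−0.13) × (1−0.03) = 0.207308
P(Backup chain fails) [OR] = 1 − (1−0.14) × (1−0.45) × (1−0.560010) × (1−0.207308) = 0.835029
P(Antenna path fails) [AND] = 0.36 × 0.43 = 0.154800
P(Satellite uplink lost) [OR] = 1 − (1−0.835029) × (1−0.154800) = 0.860567
Rounded to 4 decimal places: P(Satellite uplink lost) ≈ 0.8606.

0.8606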